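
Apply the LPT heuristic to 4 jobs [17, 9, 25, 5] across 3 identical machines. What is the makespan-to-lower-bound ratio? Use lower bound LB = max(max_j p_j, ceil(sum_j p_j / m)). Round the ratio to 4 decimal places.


LPT order: [25, 17, 9, 5]
Machine loads after assignment: [25, 17, 14]
LPT makespan = 25
Lower bound = max(max_job, ceil(total/3)) = max(25, 19) = 25
Ratio = 25 / 25 = 1.0

1.0


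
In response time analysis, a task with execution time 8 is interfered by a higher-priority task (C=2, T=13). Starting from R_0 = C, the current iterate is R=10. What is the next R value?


R_next = C + ceil(R_prev / T_hp) * C_hp
ceil(10 / 13) = ceil(0.7692) = 1
Interference = 1 * 2 = 2
R_next = 8 + 2 = 10
R_next = R_prev, so the iteration has converged (response time = 10).

10


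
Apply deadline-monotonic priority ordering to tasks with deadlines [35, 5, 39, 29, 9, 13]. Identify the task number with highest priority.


Sort tasks by relative deadline (ascending):
  Task 2: deadline = 5
  Task 5: deadline = 9
  Task 6: deadline = 13
  Task 4: deadline = 29
  Task 1: deadline = 35
  Task 3: deadline = 39
Priority order (highest first): [2, 5, 6, 4, 1, 3]
Highest priority task = 2

2


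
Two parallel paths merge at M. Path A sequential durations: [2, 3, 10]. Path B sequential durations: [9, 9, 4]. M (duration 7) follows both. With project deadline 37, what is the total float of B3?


Forward pass: ES(B3) = sum of predecessors on chain B = 18
EF = ES + duration = 18 + 4 = 22
Backward pass: LF(M) = deadline = 37; LS(M) = 37 - 7 = 30
LF(B3) = LS(M) - sum(successors on chain B) = 30 - 0 = 30
LS = LF - duration = 30 - 4 = 26
Total float = LS - ES = 26 - 18 = 8

8


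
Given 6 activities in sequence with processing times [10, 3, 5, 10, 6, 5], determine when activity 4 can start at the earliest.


Activity 4 starts after activities 1 through 3 complete.
Predecessor durations: [10, 3, 5]
ES = 10 + 3 + 5 = 18

18


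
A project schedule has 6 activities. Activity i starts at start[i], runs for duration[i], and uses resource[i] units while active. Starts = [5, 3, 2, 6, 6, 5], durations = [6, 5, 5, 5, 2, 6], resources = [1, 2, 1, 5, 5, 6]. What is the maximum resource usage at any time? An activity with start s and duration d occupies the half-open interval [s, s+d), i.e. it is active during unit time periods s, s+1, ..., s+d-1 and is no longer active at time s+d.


Each activity i is active on [start_i, start_i + duration_i).
Compute total resource usage per time slot:
  t=0: active resources = [], total = 0
  t=1: active resources = [], total = 0
  t=2: active resources = [1], total = 1
  t=3: active resources = [2, 1], total = 3
  t=4: active resources = [2, 1], total = 3
  t=5: active resources = [1, 2, 1, 6], total = 10
  t=6: active resources = [1, 2, 1, 5, 5, 6], total = 20
  t=7: active resources = [1, 2, 5, 5, 6], total = 19
  t=8: active resources = [1, 5, 6], total = 12
  t=9: active resources = [1, 5, 6], total = 12
  t=10: active resources = [1, 5, 6], total = 12
Peak resource demand = 20

20


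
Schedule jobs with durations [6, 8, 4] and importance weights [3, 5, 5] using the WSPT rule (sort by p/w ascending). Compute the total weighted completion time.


Compute p/w ratios and sort ascending (WSPT): [(4, 5), (8, 5), (6, 3)]
Compute weighted completion times:
  Job (p=4,w=5): C=4, w*C=5*4=20
  Job (p=8,w=5): C=12, w*C=5*12=60
  Job (p=6,w=3): C=18, w*C=3*18=54
Total weighted completion time = 134

134


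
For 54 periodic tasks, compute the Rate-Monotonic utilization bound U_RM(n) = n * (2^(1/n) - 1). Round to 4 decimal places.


Compute 2^(1/54) = 1.0129187947
Subtract 1: 1.0129187947 - 1 = 0.0129187947
Multiply by n: 54 * 0.0129187947 = 0.6976149138
Round to 4 dp: 0.6976

0.6976


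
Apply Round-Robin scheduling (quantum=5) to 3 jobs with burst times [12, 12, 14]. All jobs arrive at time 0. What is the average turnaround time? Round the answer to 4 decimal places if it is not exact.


Time quantum = 5
Execution trace:
  J1 runs 5 units, time = 5
  J2 runs 5 units, time = 10
  J3 runs 5 units, time = 15
  J1 runs 5 units, time = 20
  J2 runs 5 units, time = 25
  J3 runs 5 units, time = 30
  J1 runs 2 units, time = 32
  J2 runs 2 units, time = 34
  J3 runs 4 units, time = 38
Finish times: [32, 34, 38]
Average turnaround = 104/3 = 34.6667

34.6667


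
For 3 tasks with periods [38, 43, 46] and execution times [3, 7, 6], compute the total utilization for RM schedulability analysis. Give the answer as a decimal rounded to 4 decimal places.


Compute individual utilizations (exact fractions):
  Task 1: C/T = 3/38 (approx. 0.0789)
  Task 2: C/T = 7/43 (approx. 0.1628)
  Task 3: C/T = 6/46 = 3/23 (approx. 0.1304)
Total utilization U = 3/38 + 7/43 + 3/23 = 13987/37582
Rounded to 4 decimal places: U = 0.3722
RM (Liu & Layland) bound for 3 tasks = 0.779763; compare with U = 13987/37582 (approx. 0.372173)
U <= bound, so schedulable by RM sufficient condition.

0.3722


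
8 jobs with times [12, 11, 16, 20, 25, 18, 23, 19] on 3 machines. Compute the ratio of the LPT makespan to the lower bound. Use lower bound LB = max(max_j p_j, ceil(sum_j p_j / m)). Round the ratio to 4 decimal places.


LPT order: [25, 23, 20, 19, 18, 16, 12, 11]
Machine loads after assignment: [52, 41, 51]
LPT makespan = 52
Lower bound = max(max_job, ceil(total/3)) = max(25, 48) = 48
Ratio = 52 / 48 = 1.0833

1.0833


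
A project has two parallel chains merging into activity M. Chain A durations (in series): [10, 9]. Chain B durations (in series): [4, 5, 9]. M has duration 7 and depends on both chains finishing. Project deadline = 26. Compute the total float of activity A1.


Forward pass: ES(A1) = sum of predecessors on chain A = 0
EF = ES + duration = 0 + 10 = 10
Backward pass: LF(M) = deadline = 26; LS(M) = 26 - 7 = 19
LF(A1) = LS(M) - sum(successors on chain A) = 19 - 9 = 10
LS = LF - duration = 10 - 10 = 0
Total float = LS - ES = 0 - 0 = 0

0


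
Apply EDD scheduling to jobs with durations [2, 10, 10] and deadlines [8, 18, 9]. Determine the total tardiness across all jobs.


Sort by due date (EDD order): [(2, 8), (10, 9), (10, 18)]
Compute completion times and tardiness:
  Job 1: p=2, d=8, C=2, tardiness=max(0,2-8)=0
  Job 2: p=10, d=9, C=12, tardiness=max(0,12-9)=3
  Job 3: p=10, d=18, C=22, tardiness=max(0,22-18)=4
Total tardiness = 7

7


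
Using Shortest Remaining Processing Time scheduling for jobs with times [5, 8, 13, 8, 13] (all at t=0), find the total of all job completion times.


Since all jobs arrive at t=0, SRPT equals SPT ordering.
SPT order: [5, 8, 8, 13, 13]
Completion times:
  Job 1: p=5, C=5
  Job 2: p=8, C=13
  Job 3: p=8, C=21
  Job 4: p=13, C=34
  Job 5: p=13, C=47
Total completion time = 5 + 13 + 21 + 34 + 47 = 120

120


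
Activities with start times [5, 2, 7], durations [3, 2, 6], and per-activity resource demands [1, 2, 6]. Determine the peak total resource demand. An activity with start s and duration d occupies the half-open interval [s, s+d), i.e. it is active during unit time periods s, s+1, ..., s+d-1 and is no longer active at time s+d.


Each activity i is active on [start_i, start_i + duration_i).
Compute total resource usage per time slot:
  t=0: active resources = [], total = 0
  t=1: active resources = [], total = 0
  t=2: active resources = [2], total = 2
  t=3: active resources = [2], total = 2
  t=4: active resources = [], total = 0
  t=5: active resources = [1], total = 1
  t=6: active resources = [1], total = 1
  t=7: active resources = [1, 6], total = 7
  t=8: active resources = [6], total = 6
  t=9: active resources = [6], total = 6
  t=10: active resources = [6], total = 6
  t=11: active resources = [6], total = 6
  t=12: active resources = [6], total = 6
Peak resource demand = 7

7


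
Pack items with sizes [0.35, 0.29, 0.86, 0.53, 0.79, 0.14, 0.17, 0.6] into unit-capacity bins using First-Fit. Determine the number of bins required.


Place items sequentially using First-Fit:
  Item 0.35 -> new Bin 1
  Item 0.29 -> Bin 1 (now 0.64)
  Item 0.86 -> new Bin 2
  Item 0.53 -> new Bin 3
  Item 0.79 -> new Bin 4
  Item 0.14 -> Bin 1 (now 0.78)
  Item 0.17 -> Bin 1 (now 0.95)
  Item 0.6 -> new Bin 5
Total bins used = 5

5


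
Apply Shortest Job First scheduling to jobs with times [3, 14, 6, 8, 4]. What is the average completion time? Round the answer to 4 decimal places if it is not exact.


SJF order (ascending): [3, 4, 6, 8, 14]
Completion times:
  Job 1: burst=3, C=3
  Job 2: burst=4, C=7
  Job 3: burst=6, C=13
  Job 4: burst=8, C=21
  Job 5: burst=14, C=35
Average completion = 79/5 = 15.8

15.8


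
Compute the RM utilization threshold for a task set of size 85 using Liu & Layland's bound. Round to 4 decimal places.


Compute 2^(1/85) = 1.0081880126
Subtract 1: 1.0081880126 - 1 = 0.0081880126
Multiply by n: 85 * 0.0081880126 = 0.6959810710
Round to 4 dp: 0.6960

0.6960


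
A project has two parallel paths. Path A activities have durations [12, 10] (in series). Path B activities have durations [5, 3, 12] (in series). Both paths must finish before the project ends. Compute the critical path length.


Path A total = 12 + 10 = 22
Path B total = 5 + 3 + 12 = 20
Critical path = longest path = max(22, 20) = 22

22


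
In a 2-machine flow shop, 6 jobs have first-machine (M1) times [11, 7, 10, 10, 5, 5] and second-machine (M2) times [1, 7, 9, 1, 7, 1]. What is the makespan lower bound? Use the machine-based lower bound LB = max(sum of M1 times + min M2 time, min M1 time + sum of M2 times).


LB1 = sum(M1 times) + min(M2 times) = 48 + 1 = 49
LB2 = min(M1 times) + sum(M2 times) = 5 + 26 = 31
Lower bound = max(LB1, LB2) = max(49, 31) = 49

49


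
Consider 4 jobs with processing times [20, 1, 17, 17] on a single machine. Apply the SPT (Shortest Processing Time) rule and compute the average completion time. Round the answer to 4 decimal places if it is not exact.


Sort jobs by processing time (SPT order): [1, 17, 17, 20]
Compute completion times sequentially:
  Job 1: processing = 1, completes at 1
  Job 2: processing = 17, completes at 18
  Job 3: processing = 17, completes at 35
  Job 4: processing = 20, completes at 55
Sum of completion times = 109
Average completion time = 109/4 = 27.25

27.25


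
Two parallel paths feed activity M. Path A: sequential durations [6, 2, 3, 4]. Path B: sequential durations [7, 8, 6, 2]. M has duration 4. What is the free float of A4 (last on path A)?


ES(A4) = sum of predecessors on chain A = 11
EF(A4) = ES + duration = 11 + 4 = 15
Successor of A4 is M. ES(M) = max(sum(A), sum(B)) = max(15, 23) = 23
Free float = ES(successor) - EF(current) = 23 - 15 = 8

8


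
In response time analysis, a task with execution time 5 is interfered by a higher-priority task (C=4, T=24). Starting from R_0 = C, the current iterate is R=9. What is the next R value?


R_next = C + ceil(R_prev / T_hp) * C_hp
ceil(9 / 24) = ceil(0.375) = 1
Interference = 1 * 4 = 4
R_next = 5 + 4 = 9
R_next = R_prev, so the iteration has converged (response time = 9).

9


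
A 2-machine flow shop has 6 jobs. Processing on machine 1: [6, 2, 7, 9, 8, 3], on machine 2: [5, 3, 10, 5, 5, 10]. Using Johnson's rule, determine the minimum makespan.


Apply Johnson's rule:
  Group 1 (a <= b): [(2, 2, 3), (6, 3, 10), (3, 7, 10)]
  Group 2 (a > b): [(1, 6, 5), (4, 9, 5), (5, 8, 5)]
Optimal job order: [2, 6, 3, 1, 4, 5]
Schedule:
  Job 2: M1 done at 2, M2 done at 5
  Job 6: M1 done at 5, M2 done at 15
  Job 3: M1 done at 12, M2 done at 25
  Job 1: M1 done at 18, M2 done at 30
  Job 4: M1 done at 27, M2 done at 35
  Job 5: M1 done at 35, M2 done at 40
Makespan = 40

40


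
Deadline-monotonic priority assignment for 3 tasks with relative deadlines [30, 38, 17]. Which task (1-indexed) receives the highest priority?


Sort tasks by relative deadline (ascending):
  Task 3: deadline = 17
  Task 1: deadline = 30
  Task 2: deadline = 38
Priority order (highest first): [3, 1, 2]
Highest priority task = 3

3


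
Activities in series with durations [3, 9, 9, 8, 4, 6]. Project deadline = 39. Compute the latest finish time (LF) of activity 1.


LF(activity 1) = deadline - sum of successor durations
Successors: activities 2 through 6 with durations [9, 9, 8, 4, 6]
Sum of successor durations = 36
LF = 39 - 36 = 3

3


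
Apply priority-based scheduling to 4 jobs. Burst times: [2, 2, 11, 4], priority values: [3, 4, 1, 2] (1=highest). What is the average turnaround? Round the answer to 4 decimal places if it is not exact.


Sort by priority (ascending = highest first):
Order: [(1, 11), (2, 4), (3, 2), (4, 2)]
Completion times:
  Priority 1, burst=11, C=11
  Priority 2, burst=4, C=15
  Priority 3, burst=2, C=17
  Priority 4, burst=2, C=19
Average turnaround = 62/4 = 15.5

15.5


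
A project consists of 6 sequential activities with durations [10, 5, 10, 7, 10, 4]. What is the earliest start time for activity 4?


Activity 4 starts after activities 1 through 3 complete.
Predecessor durations: [10, 5, 10]
ES = 10 + 5 + 10 = 25

25


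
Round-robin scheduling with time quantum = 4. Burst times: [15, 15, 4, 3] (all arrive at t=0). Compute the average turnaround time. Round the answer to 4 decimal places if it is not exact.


Time quantum = 4
Execution trace:
  J1 runs 4 units, time = 4
  J2 runs 4 units, time = 8
  J3 runs 4 units, time = 12
  J4 runs 3 units, time = 15
  J1 runs 4 units, time = 19
  J2 runs 4 units, time = 23
  J1 runs 4 units, time = 27
  J2 runs 4 units, time = 31
  J1 runs 3 units, time = 34
  J2 runs 3 units, time = 37
Finish times: [34, 37, 12, 15]
Average turnaround = 98/4 = 24.5

24.5


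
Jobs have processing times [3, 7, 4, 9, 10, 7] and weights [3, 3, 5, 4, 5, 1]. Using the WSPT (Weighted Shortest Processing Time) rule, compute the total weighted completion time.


Compute p/w ratios and sort ascending (WSPT): [(4, 5), (3, 3), (10, 5), (9, 4), (7, 3), (7, 1)]
Compute weighted completion times:
  Job (p=4,w=5): C=4, w*C=5*4=20
  Job (p=3,w=3): C=7, w*C=3*7=21
  Job (p=10,w=5): C=17, w*C=5*17=85
  Job (p=9,w=4): C=26, w*C=4*26=104
  Job (p=7,w=3): C=33, w*C=3*33=99
  Job (p=7,w=1): C=40, w*C=1*40=40
Total weighted completion time = 369

369


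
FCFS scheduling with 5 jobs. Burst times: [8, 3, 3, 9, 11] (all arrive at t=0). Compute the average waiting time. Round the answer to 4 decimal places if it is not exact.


FCFS order (as given): [8, 3, 3, 9, 11]
Waiting times:
  Job 1: wait = 0
  Job 2: wait = 8
  Job 3: wait = 11
  Job 4: wait = 14
  Job 5: wait = 23
Sum of waiting times = 56
Average waiting time = 56/5 = 11.2

11.2


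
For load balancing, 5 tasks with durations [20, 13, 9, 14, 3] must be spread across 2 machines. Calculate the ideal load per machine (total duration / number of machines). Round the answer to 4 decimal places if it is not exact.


Total processing time = 20 + 13 + 9 + 14 + 3 = 59
Number of machines = 2
Ideal balanced load = 59 / 2 = 29.5

29.5


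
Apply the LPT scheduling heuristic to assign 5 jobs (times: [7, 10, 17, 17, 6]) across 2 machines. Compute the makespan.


Sort jobs in decreasing order (LPT): [17, 17, 10, 7, 6]
Assign each job to the least loaded machine:
  Machine 1: jobs [17, 10], load = 27
  Machine 2: jobs [17, 7, 6], load = 30
Makespan = max load = 30

30


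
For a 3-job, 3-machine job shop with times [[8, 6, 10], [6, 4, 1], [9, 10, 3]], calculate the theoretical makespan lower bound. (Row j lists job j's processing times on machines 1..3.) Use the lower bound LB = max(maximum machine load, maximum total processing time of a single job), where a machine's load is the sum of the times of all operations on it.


Machine loads:
  Machine 1: 8 + 6 + 9 = 23
  Machine 2: 6 + 4 + 10 = 20
  Machine 3: 10 + 1 + 3 = 14
Max machine load = 23
Job totals:
  Job 1: 24
  Job 2: 11
  Job 3: 22
Max job total = 24
Lower bound = max(23, 24) = 24

24


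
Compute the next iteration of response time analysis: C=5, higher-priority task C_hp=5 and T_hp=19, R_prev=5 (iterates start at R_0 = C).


R_next = C + ceil(R_prev / T_hp) * C_hp
ceil(5 / 19) = ceil(0.2632) = 1
Interference = 1 * 5 = 5
R_next = 5 + 5 = 10

10


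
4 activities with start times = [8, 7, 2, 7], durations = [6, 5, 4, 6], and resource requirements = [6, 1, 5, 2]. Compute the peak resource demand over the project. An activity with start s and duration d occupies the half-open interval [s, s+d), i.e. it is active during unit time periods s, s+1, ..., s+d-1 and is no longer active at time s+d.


Each activity i is active on [start_i, start_i + duration_i).
Compute total resource usage per time slot:
  t=0: active resources = [], total = 0
  t=1: active resources = [], total = 0
  t=2: active resources = [5], total = 5
  t=3: active resources = [5], total = 5
  t=4: active resources = [5], total = 5
  t=5: active resources = [5], total = 5
  t=6: active resources = [], total = 0
  t=7: active resources = [1, 2], total = 3
  t=8: active resources = [6, 1, 2], total = 9
  t=9: active resources = [6, 1, 2], total = 9
  t=10: active resources = [6, 1, 2], total = 9
  t=11: active resources = [6, 1, 2], total = 9
  t=12: active resources = [6, 2], total = 8
  t=13: active resources = [6], total = 6
Peak resource demand = 9

9


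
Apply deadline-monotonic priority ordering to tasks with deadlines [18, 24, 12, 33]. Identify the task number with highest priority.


Sort tasks by relative deadline (ascending):
  Task 3: deadline = 12
  Task 1: deadline = 18
  Task 2: deadline = 24
  Task 4: deadline = 33
Priority order (highest first): [3, 1, 2, 4]
Highest priority task = 3

3


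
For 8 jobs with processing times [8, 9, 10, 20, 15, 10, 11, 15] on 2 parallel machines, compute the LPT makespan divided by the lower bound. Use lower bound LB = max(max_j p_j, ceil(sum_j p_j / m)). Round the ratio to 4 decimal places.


LPT order: [20, 15, 15, 11, 10, 10, 9, 8]
Machine loads after assignment: [49, 49]
LPT makespan = 49
Lower bound = max(max_job, ceil(total/2)) = max(20, 49) = 49
Ratio = 49 / 49 = 1.0

1.0


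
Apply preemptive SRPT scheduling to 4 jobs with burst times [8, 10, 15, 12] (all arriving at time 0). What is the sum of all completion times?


Since all jobs arrive at t=0, SRPT equals SPT ordering.
SPT order: [8, 10, 12, 15]
Completion times:
  Job 1: p=8, C=8
  Job 2: p=10, C=18
  Job 3: p=12, C=30
  Job 4: p=15, C=45
Total completion time = 8 + 18 + 30 + 45 = 101

101


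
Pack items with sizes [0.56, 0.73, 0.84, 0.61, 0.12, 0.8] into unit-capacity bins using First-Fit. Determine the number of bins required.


Place items sequentially using First-Fit:
  Item 0.56 -> new Bin 1
  Item 0.73 -> new Bin 2
  Item 0.84 -> new Bin 3
  Item 0.61 -> new Bin 4
  Item 0.12 -> Bin 1 (now 0.68)
  Item 0.8 -> new Bin 5
Total bins used = 5

5


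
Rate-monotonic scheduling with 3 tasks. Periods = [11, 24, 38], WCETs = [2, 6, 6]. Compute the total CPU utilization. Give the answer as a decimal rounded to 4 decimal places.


Compute individual utilizations (exact fractions):
  Task 1: C/T = 2/11 (approx. 0.1818)
  Task 2: C/T = 6/24 = 1/4 (approx. 0.25)
  Task 3: C/T = 6/38 = 3/19 (approx. 0.1579)
Total utilization U = 2/11 + 1/4 + 3/19 = 493/836
Rounded to 4 decimal places: U = 0.5897
RM (Liu & Layland) bound for 3 tasks = 0.779763; compare with U = 493/836 (approx. 0.589713)
U <= bound, so schedulable by RM sufficient condition.

0.5897


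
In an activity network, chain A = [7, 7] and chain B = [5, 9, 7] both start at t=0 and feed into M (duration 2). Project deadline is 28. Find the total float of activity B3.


Forward pass: ES(B3) = sum of predecessors on chain B = 14
EF = ES + duration = 14 + 7 = 21
Backward pass: LF(M) = deadline = 28; LS(M) = 28 - 2 = 26
LF(B3) = LS(M) - sum(successors on chain B) = 26 - 0 = 26
LS = LF - duration = 26 - 7 = 19
Total float = LS - ES = 19 - 14 = 5

5


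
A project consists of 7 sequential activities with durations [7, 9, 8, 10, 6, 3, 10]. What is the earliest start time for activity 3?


Activity 3 starts after activities 1 through 2 complete.
Predecessor durations: [7, 9]
ES = 7 + 9 = 16

16


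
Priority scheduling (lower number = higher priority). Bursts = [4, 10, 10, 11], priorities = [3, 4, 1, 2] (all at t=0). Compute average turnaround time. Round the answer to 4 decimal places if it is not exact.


Sort by priority (ascending = highest first):
Order: [(1, 10), (2, 11), (3, 4), (4, 10)]
Completion times:
  Priority 1, burst=10, C=10
  Priority 2, burst=11, C=21
  Priority 3, burst=4, C=25
  Priority 4, burst=10, C=35
Average turnaround = 91/4 = 22.75

22.75


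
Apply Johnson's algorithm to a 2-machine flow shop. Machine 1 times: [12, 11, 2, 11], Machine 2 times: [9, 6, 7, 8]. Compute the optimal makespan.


Apply Johnson's rule:
  Group 1 (a <= b): [(3, 2, 7)]
  Group 2 (a > b): [(1, 12, 9), (4, 11, 8), (2, 11, 6)]
Optimal job order: [3, 1, 4, 2]
Schedule:
  Job 3: M1 done at 2, M2 done at 9
  Job 1: M1 done at 14, M2 done at 23
  Job 4: M1 done at 25, M2 done at 33
  Job 2: M1 done at 36, M2 done at 42
Makespan = 42

42


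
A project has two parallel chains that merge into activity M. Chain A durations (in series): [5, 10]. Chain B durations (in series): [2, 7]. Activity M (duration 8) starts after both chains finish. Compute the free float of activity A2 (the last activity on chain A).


ES(A2) = sum of predecessors on chain A = 5
EF(A2) = ES + duration = 5 + 10 = 15
Successor of A2 is M. ES(M) = max(sum(A), sum(B)) = max(15, 9) = 15
Free float = ES(successor) - EF(current) = 15 - 15 = 0

0


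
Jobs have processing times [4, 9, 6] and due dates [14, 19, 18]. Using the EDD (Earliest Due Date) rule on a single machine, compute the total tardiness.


Sort by due date (EDD order): [(4, 14), (6, 18), (9, 19)]
Compute completion times and tardiness:
  Job 1: p=4, d=14, C=4, tardiness=max(0,4-14)=0
  Job 2: p=6, d=18, C=10, tardiness=max(0,10-18)=0
  Job 3: p=9, d=19, C=19, tardiness=max(0,19-19)=0
Total tardiness = 0

0


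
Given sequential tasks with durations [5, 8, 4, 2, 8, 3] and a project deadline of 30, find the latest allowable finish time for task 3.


LF(activity 3) = deadline - sum of successor durations
Successors: activities 4 through 6 with durations [2, 8, 3]
Sum of successor durations = 13
LF = 30 - 13 = 17

17


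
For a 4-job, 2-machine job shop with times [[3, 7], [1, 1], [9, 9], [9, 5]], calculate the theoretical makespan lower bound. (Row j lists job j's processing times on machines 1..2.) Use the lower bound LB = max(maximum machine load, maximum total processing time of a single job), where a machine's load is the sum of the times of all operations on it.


Machine loads:
  Machine 1: 3 + 1 + 9 + 9 = 22
  Machine 2: 7 + 1 + 9 + 5 = 22
Max machine load = 22
Job totals:
  Job 1: 10
  Job 2: 2
  Job 3: 18
  Job 4: 14
Max job total = 18
Lower bound = max(22, 18) = 22

22


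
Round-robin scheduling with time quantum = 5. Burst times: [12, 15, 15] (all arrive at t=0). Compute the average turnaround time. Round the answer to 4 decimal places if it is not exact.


Time quantum = 5
Execution trace:
  J1 runs 5 units, time = 5
  J2 runs 5 units, time = 10
  J3 runs 5 units, time = 15
  J1 runs 5 units, time = 20
  J2 runs 5 units, time = 25
  J3 runs 5 units, time = 30
  J1 runs 2 units, time = 32
  J2 runs 5 units, time = 37
  J3 runs 5 units, time = 42
Finish times: [32, 37, 42]
Average turnaround = 111/3 = 37.0

37.0


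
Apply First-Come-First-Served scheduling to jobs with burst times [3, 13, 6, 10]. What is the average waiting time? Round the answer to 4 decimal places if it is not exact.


FCFS order (as given): [3, 13, 6, 10]
Waiting times:
  Job 1: wait = 0
  Job 2: wait = 3
  Job 3: wait = 16
  Job 4: wait = 22
Sum of waiting times = 41
Average waiting time = 41/4 = 10.25

10.25


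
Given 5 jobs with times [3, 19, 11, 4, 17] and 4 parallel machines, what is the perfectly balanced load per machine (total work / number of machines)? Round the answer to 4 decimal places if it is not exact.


Total processing time = 3 + 19 + 11 + 4 + 17 = 54
Number of machines = 4
Ideal balanced load = 54 / 4 = 13.5

13.5


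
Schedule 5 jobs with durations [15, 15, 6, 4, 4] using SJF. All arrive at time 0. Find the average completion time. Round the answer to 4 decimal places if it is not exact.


SJF order (ascending): [4, 4, 6, 15, 15]
Completion times:
  Job 1: burst=4, C=4
  Job 2: burst=4, C=8
  Job 3: burst=6, C=14
  Job 4: burst=15, C=29
  Job 5: burst=15, C=44
Average completion = 99/5 = 19.8

19.8


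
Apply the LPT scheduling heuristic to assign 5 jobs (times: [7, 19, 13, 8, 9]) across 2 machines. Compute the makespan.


Sort jobs in decreasing order (LPT): [19, 13, 9, 8, 7]
Assign each job to the least loaded machine:
  Machine 1: jobs [19, 8], load = 27
  Machine 2: jobs [13, 9, 7], load = 29
Makespan = max load = 29

29


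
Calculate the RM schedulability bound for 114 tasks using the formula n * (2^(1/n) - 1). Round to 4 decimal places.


Compute 2^(1/114) = 1.0060987606
Subtract 1: 1.0060987606 - 1 = 0.0060987606
Multiply by n: 114 * 0.0060987606 = 0.6952587084
Round to 4 dp: 0.6953

0.6953


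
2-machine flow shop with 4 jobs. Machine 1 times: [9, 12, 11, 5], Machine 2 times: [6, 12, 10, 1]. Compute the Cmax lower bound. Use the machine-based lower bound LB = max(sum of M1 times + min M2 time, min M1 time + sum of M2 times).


LB1 = sum(M1 times) + min(M2 times) = 37 + 1 = 38
LB2 = min(M1 times) + sum(M2 times) = 5 + 29 = 34
Lower bound = max(LB1, LB2) = max(38, 34) = 38

38


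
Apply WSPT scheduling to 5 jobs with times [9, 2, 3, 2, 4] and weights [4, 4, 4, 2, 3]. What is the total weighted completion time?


Compute p/w ratios and sort ascending (WSPT): [(2, 4), (3, 4), (2, 2), (4, 3), (9, 4)]
Compute weighted completion times:
  Job (p=2,w=4): C=2, w*C=4*2=8
  Job (p=3,w=4): C=5, w*C=4*5=20
  Job (p=2,w=2): C=7, w*C=2*7=14
  Job (p=4,w=3): C=11, w*C=3*11=33
  Job (p=9,w=4): C=20, w*C=4*20=80
Total weighted completion time = 155

155


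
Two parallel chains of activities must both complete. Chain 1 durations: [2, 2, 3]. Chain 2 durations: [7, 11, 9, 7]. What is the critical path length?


Path A total = 2 + 2 + 3 = 7
Path B total = 7 + 11 + 9 + 7 = 34
Critical path = longest path = max(7, 34) = 34

34


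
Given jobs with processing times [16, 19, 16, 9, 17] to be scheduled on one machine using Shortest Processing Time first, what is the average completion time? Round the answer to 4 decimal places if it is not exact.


Sort jobs by processing time (SPT order): [9, 16, 16, 17, 19]
Compute completion times sequentially:
  Job 1: processing = 9, completes at 9
  Job 2: processing = 16, completes at 25
  Job 3: processing = 16, completes at 41
  Job 4: processing = 17, completes at 58
  Job 5: processing = 19, completes at 77
Sum of completion times = 210
Average completion time = 210/5 = 42.0

42.0


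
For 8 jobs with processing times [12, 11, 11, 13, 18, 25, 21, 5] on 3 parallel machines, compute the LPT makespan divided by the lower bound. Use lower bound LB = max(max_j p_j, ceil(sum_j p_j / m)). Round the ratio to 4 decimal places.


LPT order: [25, 21, 18, 13, 12, 11, 11, 5]
Machine loads after assignment: [36, 38, 42]
LPT makespan = 42
Lower bound = max(max_job, ceil(total/3)) = max(25, 39) = 39
Ratio = 42 / 39 = 1.0769

1.0769


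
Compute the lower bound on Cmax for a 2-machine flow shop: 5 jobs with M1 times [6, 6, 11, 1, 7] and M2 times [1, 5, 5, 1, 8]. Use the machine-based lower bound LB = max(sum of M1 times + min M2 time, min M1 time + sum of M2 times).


LB1 = sum(M1 times) + min(M2 times) = 31 + 1 = 32
LB2 = min(M1 times) + sum(M2 times) = 1 + 20 = 21
Lower bound = max(LB1, LB2) = max(32, 21) = 32

32


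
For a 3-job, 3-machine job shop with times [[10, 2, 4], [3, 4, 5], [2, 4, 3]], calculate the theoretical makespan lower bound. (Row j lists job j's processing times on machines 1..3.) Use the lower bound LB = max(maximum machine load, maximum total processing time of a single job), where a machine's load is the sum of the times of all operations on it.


Machine loads:
  Machine 1: 10 + 3 + 2 = 15
  Machine 2: 2 + 4 + 4 = 10
  Machine 3: 4 + 5 + 3 = 12
Max machine load = 15
Job totals:
  Job 1: 16
  Job 2: 12
  Job 3: 9
Max job total = 16
Lower bound = max(15, 16) = 16

16


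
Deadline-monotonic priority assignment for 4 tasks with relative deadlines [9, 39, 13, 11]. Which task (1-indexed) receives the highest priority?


Sort tasks by relative deadline (ascending):
  Task 1: deadline = 9
  Task 4: deadline = 11
  Task 3: deadline = 13
  Task 2: deadline = 39
Priority order (highest first): [1, 4, 3, 2]
Highest priority task = 1

1


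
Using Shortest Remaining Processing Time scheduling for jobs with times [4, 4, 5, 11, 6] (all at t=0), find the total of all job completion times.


Since all jobs arrive at t=0, SRPT equals SPT ordering.
SPT order: [4, 4, 5, 6, 11]
Completion times:
  Job 1: p=4, C=4
  Job 2: p=4, C=8
  Job 3: p=5, C=13
  Job 4: p=6, C=19
  Job 5: p=11, C=30
Total completion time = 4 + 8 + 13 + 19 + 30 = 74

74


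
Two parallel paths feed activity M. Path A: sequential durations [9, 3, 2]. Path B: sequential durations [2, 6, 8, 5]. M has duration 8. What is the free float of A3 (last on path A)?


ES(A3) = sum of predecessors on chain A = 12
EF(A3) = ES + duration = 12 + 2 = 14
Successor of A3 is M. ES(M) = max(sum(A), sum(B)) = max(14, 21) = 21
Free float = ES(successor) - EF(current) = 21 - 14 = 7

7


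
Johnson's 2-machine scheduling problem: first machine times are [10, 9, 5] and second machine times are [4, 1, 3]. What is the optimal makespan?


Apply Johnson's rule:
  Group 1 (a <= b): []
  Group 2 (a > b): [(1, 10, 4), (3, 5, 3), (2, 9, 1)]
Optimal job order: [1, 3, 2]
Schedule:
  Job 1: M1 done at 10, M2 done at 14
  Job 3: M1 done at 15, M2 done at 18
  Job 2: M1 done at 24, M2 done at 25
Makespan = 25

25


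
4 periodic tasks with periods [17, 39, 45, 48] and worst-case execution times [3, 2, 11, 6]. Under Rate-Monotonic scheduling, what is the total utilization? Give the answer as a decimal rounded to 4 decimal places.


Compute individual utilizations (exact fractions):
  Task 1: C/T = 3/17 (approx. 0.1765)
  Task 2: C/T = 2/39 (approx. 0.0513)
  Task 3: C/T = 11/45 (approx. 0.2444)
  Task 4: C/T = 6/48 = 1/8 (approx. 0.125)
Total utilization U = 3/17 + 2/39 + 11/45 + 1/8 = 47513/79560
Rounded to 4 decimal places: U = 0.5972
RM (Liu & Layland) bound for 4 tasks = 0.756828; compare with U = 47513/79560 (approx. 0.597197)
U <= bound, so schedulable by RM sufficient condition.

0.5972


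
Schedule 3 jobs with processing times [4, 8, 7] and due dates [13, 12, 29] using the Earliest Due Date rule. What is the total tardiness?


Sort by due date (EDD order): [(8, 12), (4, 13), (7, 29)]
Compute completion times and tardiness:
  Job 1: p=8, d=12, C=8, tardiness=max(0,8-12)=0
  Job 2: p=4, d=13, C=12, tardiness=max(0,12-13)=0
  Job 3: p=7, d=29, C=19, tardiness=max(0,19-29)=0
Total tardiness = 0

0


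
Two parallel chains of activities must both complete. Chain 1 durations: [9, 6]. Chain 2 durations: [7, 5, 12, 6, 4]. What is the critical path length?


Path A total = 9 + 6 = 15
Path B total = 7 + 5 + 12 + 6 + 4 = 34
Critical path = longest path = max(15, 34) = 34

34


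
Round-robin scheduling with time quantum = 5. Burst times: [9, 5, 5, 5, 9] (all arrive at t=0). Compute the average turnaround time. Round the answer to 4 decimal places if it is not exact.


Time quantum = 5
Execution trace:
  J1 runs 5 units, time = 5
  J2 runs 5 units, time = 10
  J3 runs 5 units, time = 15
  J4 runs 5 units, time = 20
  J5 runs 5 units, time = 25
  J1 runs 4 units, time = 29
  J5 runs 4 units, time = 33
Finish times: [29, 10, 15, 20, 33]
Average turnaround = 107/5 = 21.4

21.4


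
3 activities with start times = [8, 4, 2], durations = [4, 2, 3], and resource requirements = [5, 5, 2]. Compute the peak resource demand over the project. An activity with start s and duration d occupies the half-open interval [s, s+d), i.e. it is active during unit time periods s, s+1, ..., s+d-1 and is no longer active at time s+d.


Each activity i is active on [start_i, start_i + duration_i).
Compute total resource usage per time slot:
  t=0: active resources = [], total = 0
  t=1: active resources = [], total = 0
  t=2: active resources = [2], total = 2
  t=3: active resources = [2], total = 2
  t=4: active resources = [5, 2], total = 7
  t=5: active resources = [5], total = 5
  t=6: active resources = [], total = 0
  t=7: active resources = [], total = 0
  t=8: active resources = [5], total = 5
  t=9: active resources = [5], total = 5
  t=10: active resources = [5], total = 5
  t=11: active resources = [5], total = 5
Peak resource demand = 7

7


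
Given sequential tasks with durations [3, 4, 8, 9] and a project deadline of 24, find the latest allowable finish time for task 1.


LF(activity 1) = deadline - sum of successor durations
Successors: activities 2 through 4 with durations [4, 8, 9]
Sum of successor durations = 21
LF = 24 - 21 = 3

3


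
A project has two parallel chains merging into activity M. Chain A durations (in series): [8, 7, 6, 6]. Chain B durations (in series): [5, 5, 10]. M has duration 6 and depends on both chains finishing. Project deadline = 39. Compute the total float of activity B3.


Forward pass: ES(B3) = sum of predecessors on chain B = 10
EF = ES + duration = 10 + 10 = 20
Backward pass: LF(M) = deadline = 39; LS(M) = 39 - 6 = 33
LF(B3) = LS(M) - sum(successors on chain B) = 33 - 0 = 33
LS = LF - duration = 33 - 10 = 23
Total float = LS - ES = 23 - 10 = 13

13


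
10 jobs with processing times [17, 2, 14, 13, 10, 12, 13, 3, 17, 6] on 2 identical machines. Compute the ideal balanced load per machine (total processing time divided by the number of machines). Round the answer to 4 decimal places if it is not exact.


Total processing time = 17 + 2 + 14 + 13 + 10 + 12 + 13 + 3 + 17 + 6 = 107
Number of machines = 2
Ideal balanced load = 107 / 2 = 53.5

53.5


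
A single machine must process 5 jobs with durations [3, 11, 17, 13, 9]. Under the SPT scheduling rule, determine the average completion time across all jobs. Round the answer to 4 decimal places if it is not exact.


Sort jobs by processing time (SPT order): [3, 9, 11, 13, 17]
Compute completion times sequentially:
  Job 1: processing = 3, completes at 3
  Job 2: processing = 9, completes at 12
  Job 3: processing = 11, completes at 23
  Job 4: processing = 13, completes at 36
  Job 5: processing = 17, completes at 53
Sum of completion times = 127
Average completion time = 127/5 = 25.4

25.4


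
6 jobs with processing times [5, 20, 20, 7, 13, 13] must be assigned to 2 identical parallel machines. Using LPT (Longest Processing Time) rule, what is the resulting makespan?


Sort jobs in decreasing order (LPT): [20, 20, 13, 13, 7, 5]
Assign each job to the least loaded machine:
  Machine 1: jobs [20, 13, 7], load = 40
  Machine 2: jobs [20, 13, 5], load = 38
Makespan = max load = 40

40


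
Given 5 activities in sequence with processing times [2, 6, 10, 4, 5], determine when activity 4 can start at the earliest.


Activity 4 starts after activities 1 through 3 complete.
Predecessor durations: [2, 6, 10]
ES = 2 + 6 + 10 = 18

18


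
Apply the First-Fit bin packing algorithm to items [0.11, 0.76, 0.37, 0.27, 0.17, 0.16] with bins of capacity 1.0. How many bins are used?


Place items sequentially using First-Fit:
  Item 0.11 -> new Bin 1
  Item 0.76 -> Bin 1 (now 0.87)
  Item 0.37 -> new Bin 2
  Item 0.27 -> Bin 2 (now 0.64)
  Item 0.17 -> Bin 2 (now 0.81)
  Item 0.16 -> Bin 2 (now 0.97)
Total bins used = 2

2


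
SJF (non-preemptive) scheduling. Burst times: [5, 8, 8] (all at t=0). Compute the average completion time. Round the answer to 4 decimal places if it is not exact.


SJF order (ascending): [5, 8, 8]
Completion times:
  Job 1: burst=5, C=5
  Job 2: burst=8, C=13
  Job 3: burst=8, C=21
Average completion = 39/3 = 13.0

13.0


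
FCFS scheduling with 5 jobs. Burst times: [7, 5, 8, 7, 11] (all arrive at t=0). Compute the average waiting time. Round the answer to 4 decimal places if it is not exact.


FCFS order (as given): [7, 5, 8, 7, 11]
Waiting times:
  Job 1: wait = 0
  Job 2: wait = 7
  Job 3: wait = 12
  Job 4: wait = 20
  Job 5: wait = 27
Sum of waiting times = 66
Average waiting time = 66/5 = 13.2

13.2


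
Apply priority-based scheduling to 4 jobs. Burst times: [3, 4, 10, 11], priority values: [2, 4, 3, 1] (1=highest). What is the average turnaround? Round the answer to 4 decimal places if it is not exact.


Sort by priority (ascending = highest first):
Order: [(1, 11), (2, 3), (3, 10), (4, 4)]
Completion times:
  Priority 1, burst=11, C=11
  Priority 2, burst=3, C=14
  Priority 3, burst=10, C=24
  Priority 4, burst=4, C=28
Average turnaround = 77/4 = 19.25

19.25


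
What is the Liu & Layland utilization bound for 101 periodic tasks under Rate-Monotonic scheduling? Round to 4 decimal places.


Compute 2^(1/101) = 1.0068864466
Subtract 1: 1.0068864466 - 1 = 0.0068864466
Multiply by n: 101 * 0.0068864466 = 0.6955311066
Round to 4 dp: 0.6955

0.6955


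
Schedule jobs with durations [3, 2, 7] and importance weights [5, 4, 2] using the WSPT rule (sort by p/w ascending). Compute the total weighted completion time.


Compute p/w ratios and sort ascending (WSPT): [(2, 4), (3, 5), (7, 2)]
Compute weighted completion times:
  Job (p=2,w=4): C=2, w*C=4*2=8
  Job (p=3,w=5): C=5, w*C=5*5=25
  Job (p=7,w=2): C=12, w*C=2*12=24
Total weighted completion time = 57

57


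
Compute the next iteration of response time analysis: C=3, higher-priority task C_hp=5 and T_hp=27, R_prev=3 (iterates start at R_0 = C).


R_next = C + ceil(R_prev / T_hp) * C_hp
ceil(3 / 27) = ceil(0.1111) = 1
Interference = 1 * 5 = 5
R_next = 3 + 5 = 8

8


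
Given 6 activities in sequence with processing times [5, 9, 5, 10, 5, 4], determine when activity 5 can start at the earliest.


Activity 5 starts after activities 1 through 4 complete.
Predecessor durations: [5, 9, 5, 10]
ES = 5 + 9 + 5 + 10 = 29

29


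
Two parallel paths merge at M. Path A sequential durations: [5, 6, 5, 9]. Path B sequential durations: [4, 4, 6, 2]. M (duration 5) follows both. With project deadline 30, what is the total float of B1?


Forward pass: ES(B1) = sum of predecessors on chain B = 0
EF = ES + duration = 0 + 4 = 4
Backward pass: LF(M) = deadline = 30; LS(M) = 30 - 5 = 25
LF(B1) = LS(M) - sum(successors on chain B) = 25 - 12 = 13
LS = LF - duration = 13 - 4 = 9
Total float = LS - ES = 9 - 0 = 9

9


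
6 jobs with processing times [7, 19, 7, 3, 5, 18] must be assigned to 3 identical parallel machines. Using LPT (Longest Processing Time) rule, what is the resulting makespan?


Sort jobs in decreasing order (LPT): [19, 18, 7, 7, 5, 3]
Assign each job to the least loaded machine:
  Machine 1: jobs [19], load = 19
  Machine 2: jobs [18, 3], load = 21
  Machine 3: jobs [7, 7, 5], load = 19
Makespan = max load = 21

21


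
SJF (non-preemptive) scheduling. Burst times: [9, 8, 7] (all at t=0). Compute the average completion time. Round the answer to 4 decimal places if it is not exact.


SJF order (ascending): [7, 8, 9]
Completion times:
  Job 1: burst=7, C=7
  Job 2: burst=8, C=15
  Job 3: burst=9, C=24
Average completion = 46/3 = 15.3333

15.3333


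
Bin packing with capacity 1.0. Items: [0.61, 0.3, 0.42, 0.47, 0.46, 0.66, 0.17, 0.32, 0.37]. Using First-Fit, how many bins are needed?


Place items sequentially using First-Fit:
  Item 0.61 -> new Bin 1
  Item 0.3 -> Bin 1 (now 0.91)
  Item 0.42 -> new Bin 2
  Item 0.47 -> Bin 2 (now 0.89)
  Item 0.46 -> new Bin 3
  Item 0.66 -> new Bin 4
  Item 0.17 -> Bin 3 (now 0.63)
  Item 0.32 -> Bin 3 (now 0.95)
  Item 0.37 -> new Bin 5
Total bins used = 5

5


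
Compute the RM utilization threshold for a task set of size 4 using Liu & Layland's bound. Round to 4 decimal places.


Compute 2^(1/4) = 1.1892071150
Subtract 1: 1.1892071150 - 1 = 0.1892071150
Multiply by n: 4 * 0.1892071150 = 0.7568284600
Round to 4 dp: 0.7568

0.7568
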